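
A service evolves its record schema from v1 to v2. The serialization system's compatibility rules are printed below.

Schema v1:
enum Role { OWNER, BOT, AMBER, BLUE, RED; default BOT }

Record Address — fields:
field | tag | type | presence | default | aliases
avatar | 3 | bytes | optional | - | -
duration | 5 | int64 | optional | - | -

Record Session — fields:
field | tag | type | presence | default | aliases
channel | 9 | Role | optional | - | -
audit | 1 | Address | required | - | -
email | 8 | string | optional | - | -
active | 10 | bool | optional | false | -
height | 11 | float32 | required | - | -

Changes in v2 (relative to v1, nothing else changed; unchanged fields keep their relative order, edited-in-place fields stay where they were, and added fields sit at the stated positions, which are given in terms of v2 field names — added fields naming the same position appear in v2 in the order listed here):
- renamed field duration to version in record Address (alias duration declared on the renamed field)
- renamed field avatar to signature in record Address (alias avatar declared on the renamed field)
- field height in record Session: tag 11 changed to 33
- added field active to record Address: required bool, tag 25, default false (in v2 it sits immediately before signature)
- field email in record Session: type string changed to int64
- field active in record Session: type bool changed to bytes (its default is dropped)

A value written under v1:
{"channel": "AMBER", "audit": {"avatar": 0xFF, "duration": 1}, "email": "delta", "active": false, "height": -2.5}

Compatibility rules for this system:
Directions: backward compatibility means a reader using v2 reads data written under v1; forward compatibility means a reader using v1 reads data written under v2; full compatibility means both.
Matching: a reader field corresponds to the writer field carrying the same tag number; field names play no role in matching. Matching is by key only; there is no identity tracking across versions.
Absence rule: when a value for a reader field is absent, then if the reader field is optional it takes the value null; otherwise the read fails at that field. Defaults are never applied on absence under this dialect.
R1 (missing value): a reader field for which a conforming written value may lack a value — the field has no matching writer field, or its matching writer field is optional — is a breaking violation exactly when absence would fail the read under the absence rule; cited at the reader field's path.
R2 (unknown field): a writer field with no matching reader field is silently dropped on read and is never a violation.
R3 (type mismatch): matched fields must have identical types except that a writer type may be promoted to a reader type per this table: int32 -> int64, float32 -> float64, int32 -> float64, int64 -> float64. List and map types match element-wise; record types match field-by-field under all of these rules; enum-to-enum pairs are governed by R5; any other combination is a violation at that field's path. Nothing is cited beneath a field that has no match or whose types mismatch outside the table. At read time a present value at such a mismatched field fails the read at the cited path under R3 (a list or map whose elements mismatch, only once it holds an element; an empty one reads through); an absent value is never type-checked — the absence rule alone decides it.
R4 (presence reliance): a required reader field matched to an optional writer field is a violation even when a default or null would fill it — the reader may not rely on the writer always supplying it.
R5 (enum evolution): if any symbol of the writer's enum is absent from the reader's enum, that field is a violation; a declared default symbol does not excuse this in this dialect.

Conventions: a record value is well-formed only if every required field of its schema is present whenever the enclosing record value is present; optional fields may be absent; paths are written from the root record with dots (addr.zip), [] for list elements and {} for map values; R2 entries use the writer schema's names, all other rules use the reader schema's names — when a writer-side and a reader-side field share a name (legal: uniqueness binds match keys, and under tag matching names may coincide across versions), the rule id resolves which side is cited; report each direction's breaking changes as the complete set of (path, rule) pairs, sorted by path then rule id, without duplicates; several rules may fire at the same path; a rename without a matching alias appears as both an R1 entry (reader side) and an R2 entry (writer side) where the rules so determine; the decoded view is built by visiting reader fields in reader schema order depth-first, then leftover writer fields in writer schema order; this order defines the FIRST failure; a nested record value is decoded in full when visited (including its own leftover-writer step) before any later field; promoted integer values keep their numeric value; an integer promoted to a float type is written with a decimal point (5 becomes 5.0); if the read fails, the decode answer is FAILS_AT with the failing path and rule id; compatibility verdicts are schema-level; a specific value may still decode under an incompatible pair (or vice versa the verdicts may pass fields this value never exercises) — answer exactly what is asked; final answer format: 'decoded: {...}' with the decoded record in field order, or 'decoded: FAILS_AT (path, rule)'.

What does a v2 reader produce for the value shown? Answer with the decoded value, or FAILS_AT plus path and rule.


decoded: FAILS_AT (audit.active, R1)

in Session below, arrows point writer -> reader
decode walk for Session under reader schema v2:
  channel := "AMBER"
  read fails at audit.active under R1 (no fill)
  => FAILS_AT (audit.active, R1)
checking off the Session differences that do not matter here:
  renamed field duration to version in record Address (alias duration declared on the renamed field) -> fires no rule on Session under this dialect and leaves the result unchanged
  renamed field avatar to signature in record Address (alias avatar declared on the renamed field) -> fires no rule on Session under this dialect and leaves the result unchanged
  field height in record Session: tag 11 changed to 33 -> a verdict-level change on Session — the shown value reads the same
  field email in record Session: type string changed to int64 -> a verdict-level change on Session — the shown value reads the same


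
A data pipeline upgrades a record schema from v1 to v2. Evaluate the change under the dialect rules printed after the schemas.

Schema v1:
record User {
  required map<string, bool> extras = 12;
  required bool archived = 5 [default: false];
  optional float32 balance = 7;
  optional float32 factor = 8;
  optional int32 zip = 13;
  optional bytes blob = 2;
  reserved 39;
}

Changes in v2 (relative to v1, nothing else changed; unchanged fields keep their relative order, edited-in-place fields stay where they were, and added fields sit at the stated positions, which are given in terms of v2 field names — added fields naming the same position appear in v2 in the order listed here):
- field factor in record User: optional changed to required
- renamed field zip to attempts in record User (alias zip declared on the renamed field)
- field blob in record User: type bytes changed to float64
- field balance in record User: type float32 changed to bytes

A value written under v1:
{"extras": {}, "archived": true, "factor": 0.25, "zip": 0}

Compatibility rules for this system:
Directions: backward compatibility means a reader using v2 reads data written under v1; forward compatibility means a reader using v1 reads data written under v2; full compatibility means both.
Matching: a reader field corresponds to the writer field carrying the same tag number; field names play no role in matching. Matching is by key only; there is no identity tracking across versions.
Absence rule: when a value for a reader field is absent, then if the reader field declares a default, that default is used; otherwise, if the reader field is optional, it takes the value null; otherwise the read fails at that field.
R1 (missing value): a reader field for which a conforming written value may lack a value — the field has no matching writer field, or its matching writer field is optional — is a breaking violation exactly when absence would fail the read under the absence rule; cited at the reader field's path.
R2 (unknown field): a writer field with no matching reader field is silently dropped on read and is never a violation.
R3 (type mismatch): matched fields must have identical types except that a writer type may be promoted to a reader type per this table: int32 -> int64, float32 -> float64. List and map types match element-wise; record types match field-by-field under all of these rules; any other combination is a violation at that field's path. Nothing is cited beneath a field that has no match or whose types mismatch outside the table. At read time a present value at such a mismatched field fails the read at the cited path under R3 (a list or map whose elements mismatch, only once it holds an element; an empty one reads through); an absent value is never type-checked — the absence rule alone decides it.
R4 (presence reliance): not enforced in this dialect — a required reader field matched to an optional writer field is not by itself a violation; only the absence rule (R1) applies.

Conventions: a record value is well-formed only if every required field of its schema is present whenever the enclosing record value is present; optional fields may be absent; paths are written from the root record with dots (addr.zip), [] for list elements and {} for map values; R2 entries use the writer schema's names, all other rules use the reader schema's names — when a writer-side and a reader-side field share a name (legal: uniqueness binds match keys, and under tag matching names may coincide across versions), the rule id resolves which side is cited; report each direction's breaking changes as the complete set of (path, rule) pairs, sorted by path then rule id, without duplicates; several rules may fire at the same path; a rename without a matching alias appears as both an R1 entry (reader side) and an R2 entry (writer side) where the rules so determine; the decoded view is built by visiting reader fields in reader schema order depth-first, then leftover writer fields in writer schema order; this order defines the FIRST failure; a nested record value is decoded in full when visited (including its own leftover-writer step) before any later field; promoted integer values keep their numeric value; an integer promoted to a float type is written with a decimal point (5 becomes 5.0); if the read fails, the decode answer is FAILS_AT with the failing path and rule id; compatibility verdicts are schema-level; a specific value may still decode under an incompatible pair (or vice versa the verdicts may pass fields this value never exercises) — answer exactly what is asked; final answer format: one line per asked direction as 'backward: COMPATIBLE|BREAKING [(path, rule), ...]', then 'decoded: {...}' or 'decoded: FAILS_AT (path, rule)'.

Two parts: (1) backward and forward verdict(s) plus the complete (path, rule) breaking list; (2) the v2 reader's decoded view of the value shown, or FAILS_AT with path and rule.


in User below, arrows point writer -> reader
backward analysis of User with v2 as reader and v1 as writer:
  extras <- extras (map<string, bool> -> map<string, bool>, writer required)
  archived <- archived (bool -> bool, writer required)
  balance <- balance (float32 -> bytes, writer optional)
  factor <- factor (float32 -> float32, writer optional)
  attempts <- zip (int32 -> int32, writer optional)
  blob <- blob (bytes -> float64, writer optional)
  violation R3 at balance
  violation R3 at blob
  violation R1 at factor
  backward on User therefore BREAKING (3)
forward analysis of User with v1 as reader and v2 as writer:
  extras <- extras (map<string, bool> -> map<string, bool>, writer required)
  archived <- archived (bool -> bool, writer required)
  balance <- balance (bytes -> float32, writer optional)
  factor <- factor (float32 -> float32, writer required)
  zip <- attempts (int32 -> int32, writer optional)
  blob <- blob (float64 -> bytes, writer optional)
  violation R3 at balance
  violation R3 at blob
  forward on User therefore BREAKING (2)
decode (reader v2):
  extras := {}
  archived := true
  balance := null (absent, optional -> null)
  factor := 0.25
  attempts := 0 (from writer zip)
  blob := null (absent, optional -> null)
  => decoded: {"extras": {}, "archived": true, "balance": null, "factor": 0.25, "attempts": 0, "blob": null}

backward: BREAKING [(balance, R3), (blob, R3), (factor, R1)]; forward: BREAKING [(balance, R3), (blob, R3)]; decoded: {"extras": {}, "archived": true, "balance": null, "factor": 0.25, "attempts": 0, "blob": null}


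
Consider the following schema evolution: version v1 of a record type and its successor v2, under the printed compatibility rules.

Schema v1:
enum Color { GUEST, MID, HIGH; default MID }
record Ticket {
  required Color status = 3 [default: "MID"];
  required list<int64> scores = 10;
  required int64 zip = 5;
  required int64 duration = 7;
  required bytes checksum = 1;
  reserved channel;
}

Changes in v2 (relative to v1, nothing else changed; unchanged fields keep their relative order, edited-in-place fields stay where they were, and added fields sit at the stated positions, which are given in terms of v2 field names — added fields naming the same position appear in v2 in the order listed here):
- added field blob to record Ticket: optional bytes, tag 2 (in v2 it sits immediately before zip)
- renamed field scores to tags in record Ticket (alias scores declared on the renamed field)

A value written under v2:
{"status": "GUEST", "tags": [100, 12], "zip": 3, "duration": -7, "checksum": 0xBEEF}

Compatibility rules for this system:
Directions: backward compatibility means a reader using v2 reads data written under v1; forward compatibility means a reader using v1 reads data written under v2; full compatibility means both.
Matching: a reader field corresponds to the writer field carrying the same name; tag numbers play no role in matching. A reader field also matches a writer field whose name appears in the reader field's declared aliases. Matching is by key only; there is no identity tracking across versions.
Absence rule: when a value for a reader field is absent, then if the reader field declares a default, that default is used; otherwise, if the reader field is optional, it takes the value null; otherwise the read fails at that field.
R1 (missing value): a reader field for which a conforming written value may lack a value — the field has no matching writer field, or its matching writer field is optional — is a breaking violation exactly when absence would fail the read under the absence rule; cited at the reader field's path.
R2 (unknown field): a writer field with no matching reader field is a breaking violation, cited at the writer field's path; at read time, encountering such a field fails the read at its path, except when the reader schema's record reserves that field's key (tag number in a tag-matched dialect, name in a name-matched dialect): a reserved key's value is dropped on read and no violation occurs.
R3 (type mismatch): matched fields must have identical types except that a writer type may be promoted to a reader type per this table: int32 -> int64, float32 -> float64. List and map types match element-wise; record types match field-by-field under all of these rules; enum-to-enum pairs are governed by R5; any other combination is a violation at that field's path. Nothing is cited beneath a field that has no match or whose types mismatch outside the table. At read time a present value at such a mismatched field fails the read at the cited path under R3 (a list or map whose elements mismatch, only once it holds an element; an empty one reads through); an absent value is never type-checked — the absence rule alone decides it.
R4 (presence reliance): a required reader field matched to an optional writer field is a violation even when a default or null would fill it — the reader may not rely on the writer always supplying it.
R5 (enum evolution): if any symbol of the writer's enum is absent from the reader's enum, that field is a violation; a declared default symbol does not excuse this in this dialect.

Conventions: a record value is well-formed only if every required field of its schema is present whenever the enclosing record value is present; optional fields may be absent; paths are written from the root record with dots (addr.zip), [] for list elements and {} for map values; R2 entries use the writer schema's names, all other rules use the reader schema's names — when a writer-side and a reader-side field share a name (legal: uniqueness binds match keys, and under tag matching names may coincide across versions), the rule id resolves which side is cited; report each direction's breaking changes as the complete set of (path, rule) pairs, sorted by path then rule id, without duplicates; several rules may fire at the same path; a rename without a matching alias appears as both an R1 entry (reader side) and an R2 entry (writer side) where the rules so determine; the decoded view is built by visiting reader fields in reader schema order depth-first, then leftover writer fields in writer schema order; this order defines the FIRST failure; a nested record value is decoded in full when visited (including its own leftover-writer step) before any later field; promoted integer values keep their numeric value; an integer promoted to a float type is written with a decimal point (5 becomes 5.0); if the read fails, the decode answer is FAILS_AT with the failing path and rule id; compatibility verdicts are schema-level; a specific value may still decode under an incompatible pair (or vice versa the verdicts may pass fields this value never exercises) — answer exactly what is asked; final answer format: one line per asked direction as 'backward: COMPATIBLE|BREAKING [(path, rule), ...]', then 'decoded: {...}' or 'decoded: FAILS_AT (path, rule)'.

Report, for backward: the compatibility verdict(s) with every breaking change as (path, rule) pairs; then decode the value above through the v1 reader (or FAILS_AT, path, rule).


each type pair in Ticket: writer, then reader
backward for Ticket (reader v2, writer v1):
  status: Color -> Color, writer required; from status
  tags: list<int64> -> list<int64>, writer required; from scores
  blob: no writer-side match
  zip: int64 -> int64, writer required; from zip
  duration: int64 -> int64, writer required; from duration
  checksum: bytes -> bytes, writer required; from checksum
  => backward verdict for Ticket: COMPATIBLE, no violations
migrating the Ticket value to v1:
  status := "GUEST"
  read fails at scores under R1 (no fill)
  => FAILS_AT (scores, R1)
ruling out the remaining Ticket differences:
  added field blob to record Ticket: optional bytes, tag 2 (in v2 it sits immediately before zip) -> its effect on Ticket is confined to the forward direction, not asked

backward: COMPATIBLE []; decoded: FAILS_AT (scores, R1)


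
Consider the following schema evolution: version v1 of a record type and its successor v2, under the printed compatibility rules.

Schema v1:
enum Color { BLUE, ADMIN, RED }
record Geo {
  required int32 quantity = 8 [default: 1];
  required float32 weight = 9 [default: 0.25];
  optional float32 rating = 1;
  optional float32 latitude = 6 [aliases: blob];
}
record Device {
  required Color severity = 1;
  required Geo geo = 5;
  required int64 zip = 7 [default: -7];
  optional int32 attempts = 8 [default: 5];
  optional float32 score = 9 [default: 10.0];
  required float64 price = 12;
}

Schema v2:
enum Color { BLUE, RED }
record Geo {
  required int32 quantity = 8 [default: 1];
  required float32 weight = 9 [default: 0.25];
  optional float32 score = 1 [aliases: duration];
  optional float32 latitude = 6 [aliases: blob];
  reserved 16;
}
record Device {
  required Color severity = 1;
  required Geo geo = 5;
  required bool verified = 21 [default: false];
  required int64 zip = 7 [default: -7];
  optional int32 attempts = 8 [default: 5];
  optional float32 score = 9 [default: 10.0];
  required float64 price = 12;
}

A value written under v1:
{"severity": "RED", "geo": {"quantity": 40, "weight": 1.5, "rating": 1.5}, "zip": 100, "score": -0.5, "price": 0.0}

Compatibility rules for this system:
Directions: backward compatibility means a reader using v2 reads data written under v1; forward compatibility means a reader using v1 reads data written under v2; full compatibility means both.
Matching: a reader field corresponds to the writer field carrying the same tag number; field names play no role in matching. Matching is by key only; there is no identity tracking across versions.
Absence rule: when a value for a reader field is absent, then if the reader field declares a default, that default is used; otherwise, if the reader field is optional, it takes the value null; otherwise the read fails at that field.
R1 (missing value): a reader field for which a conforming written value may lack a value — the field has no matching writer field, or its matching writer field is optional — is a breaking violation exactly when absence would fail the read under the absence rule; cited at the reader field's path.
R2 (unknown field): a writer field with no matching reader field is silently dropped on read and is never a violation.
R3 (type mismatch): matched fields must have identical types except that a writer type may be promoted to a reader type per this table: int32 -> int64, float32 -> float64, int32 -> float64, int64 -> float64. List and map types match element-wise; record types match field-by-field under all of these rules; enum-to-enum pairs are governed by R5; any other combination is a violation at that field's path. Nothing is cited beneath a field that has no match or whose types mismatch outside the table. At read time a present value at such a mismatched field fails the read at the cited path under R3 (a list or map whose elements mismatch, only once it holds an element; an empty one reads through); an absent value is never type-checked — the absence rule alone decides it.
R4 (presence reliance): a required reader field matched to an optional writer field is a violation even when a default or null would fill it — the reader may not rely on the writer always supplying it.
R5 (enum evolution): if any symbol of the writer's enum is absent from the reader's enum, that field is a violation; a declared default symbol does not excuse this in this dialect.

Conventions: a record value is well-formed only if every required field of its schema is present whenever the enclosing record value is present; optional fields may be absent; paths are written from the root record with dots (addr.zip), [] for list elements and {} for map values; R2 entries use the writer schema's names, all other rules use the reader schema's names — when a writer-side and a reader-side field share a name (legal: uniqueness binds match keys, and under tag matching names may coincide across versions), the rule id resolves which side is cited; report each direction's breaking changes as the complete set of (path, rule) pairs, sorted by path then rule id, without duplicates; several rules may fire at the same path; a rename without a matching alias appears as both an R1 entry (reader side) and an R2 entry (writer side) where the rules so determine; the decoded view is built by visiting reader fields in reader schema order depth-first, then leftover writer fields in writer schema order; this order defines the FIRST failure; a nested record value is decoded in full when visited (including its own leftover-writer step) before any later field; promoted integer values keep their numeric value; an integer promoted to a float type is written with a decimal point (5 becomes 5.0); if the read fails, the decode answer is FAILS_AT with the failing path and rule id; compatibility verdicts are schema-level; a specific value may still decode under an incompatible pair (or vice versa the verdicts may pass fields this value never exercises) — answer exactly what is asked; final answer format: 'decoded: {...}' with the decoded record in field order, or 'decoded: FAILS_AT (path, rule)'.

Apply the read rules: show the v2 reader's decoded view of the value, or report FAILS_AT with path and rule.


each type pair in Device: writer, then reader
decoding the Device value with the v2 reader:
  severity := "RED"
  geo.quantity := 40
  geo.weight := 1.5
  geo.score := 1.5 (from writer rating)
  geo.latitude := null (not supplied -> null)
  verified := false (no value, default fills)
  zip := 100
  attempts := 5 (no value, default fills)
  score := -0.5
  price := 0.0
  => decoded: {"severity": "RED", "geo": {"quantity": 40, "weight": 1.5, "score": 1.5, "latitude": null}, "verified": false, "zip": 100, "attempts": 5, "score": -0.5, "price": 0.0}
the rest of the Device diff is inert for this question:
  enum Color (field severity in record Device): symbol ADMIN removed -> changes Device's schema-level verdicts only — the decode of this value is the same

decoded: {"severity": "RED", "geo": {"quantity": 40, "weight": 1.5, "score": 1.5, "latitude": null}, "verified": false, "zip": 100, "attempts": 5, "score": -0.5, "price": 0.0}


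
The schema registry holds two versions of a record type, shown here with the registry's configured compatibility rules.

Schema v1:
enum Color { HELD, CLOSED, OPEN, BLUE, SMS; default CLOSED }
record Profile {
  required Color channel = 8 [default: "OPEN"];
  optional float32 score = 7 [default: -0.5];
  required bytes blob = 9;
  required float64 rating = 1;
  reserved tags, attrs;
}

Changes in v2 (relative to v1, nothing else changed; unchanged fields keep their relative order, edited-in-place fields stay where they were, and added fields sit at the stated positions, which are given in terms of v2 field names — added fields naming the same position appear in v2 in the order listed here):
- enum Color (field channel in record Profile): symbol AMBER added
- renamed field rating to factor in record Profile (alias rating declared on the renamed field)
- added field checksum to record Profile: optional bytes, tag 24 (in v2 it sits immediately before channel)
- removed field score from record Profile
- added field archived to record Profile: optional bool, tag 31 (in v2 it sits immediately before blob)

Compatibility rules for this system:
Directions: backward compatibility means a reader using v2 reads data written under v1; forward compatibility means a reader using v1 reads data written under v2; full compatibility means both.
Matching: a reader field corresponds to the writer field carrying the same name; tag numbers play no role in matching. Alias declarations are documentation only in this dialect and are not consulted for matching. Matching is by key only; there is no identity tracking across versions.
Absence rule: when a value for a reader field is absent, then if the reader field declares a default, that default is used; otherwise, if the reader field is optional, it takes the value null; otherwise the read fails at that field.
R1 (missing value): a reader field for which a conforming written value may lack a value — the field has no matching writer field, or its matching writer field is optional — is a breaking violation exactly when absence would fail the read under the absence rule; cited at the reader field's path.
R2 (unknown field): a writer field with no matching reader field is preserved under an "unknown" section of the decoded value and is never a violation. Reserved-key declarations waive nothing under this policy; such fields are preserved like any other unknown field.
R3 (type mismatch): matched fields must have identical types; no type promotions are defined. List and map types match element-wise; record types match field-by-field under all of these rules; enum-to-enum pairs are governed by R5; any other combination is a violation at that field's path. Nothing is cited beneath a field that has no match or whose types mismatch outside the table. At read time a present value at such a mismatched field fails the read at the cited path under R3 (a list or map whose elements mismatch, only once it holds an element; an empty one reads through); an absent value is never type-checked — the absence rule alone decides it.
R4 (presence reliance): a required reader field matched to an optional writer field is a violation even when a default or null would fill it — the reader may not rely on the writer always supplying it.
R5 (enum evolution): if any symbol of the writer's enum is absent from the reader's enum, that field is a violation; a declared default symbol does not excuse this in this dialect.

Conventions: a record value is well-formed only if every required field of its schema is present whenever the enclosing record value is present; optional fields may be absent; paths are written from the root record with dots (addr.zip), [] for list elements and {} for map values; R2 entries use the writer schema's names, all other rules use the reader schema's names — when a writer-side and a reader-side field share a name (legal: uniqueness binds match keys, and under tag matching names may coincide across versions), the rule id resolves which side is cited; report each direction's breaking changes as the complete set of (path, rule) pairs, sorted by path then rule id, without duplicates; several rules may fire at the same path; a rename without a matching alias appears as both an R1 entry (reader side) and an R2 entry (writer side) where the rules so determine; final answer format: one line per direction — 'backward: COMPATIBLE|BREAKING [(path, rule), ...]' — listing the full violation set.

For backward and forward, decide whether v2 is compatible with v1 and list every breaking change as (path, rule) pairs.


backward: BREAKING [(factor, R1)]; forward: BREAKING [(channel, R5), (rating, R1)]

the writer's type comes first in each Profile pair
backward analysis of Profile with v2 as reader and v1 as writer:
  checksum: no writer-side match
  writer required, Color -> Color: reader channel maps from writer channel
  archived: no writer-side match
  writer required, bytes -> bytes: reader blob maps from writer blob
  factor: no writer-side match
  writer score: unknown to reader
  writer rating: unknown to reader
  R1 fires at factor
  => backward verdict for Profile: BREAKING, 1 violation(s)
forward analysis of Profile with v1 as reader and v2 as writer:
  writer required, Color -> Color: reader channel maps from writer channel
  score: no writer-side match
  writer required, bytes -> bytes: reader blob maps from writer blob
  rating: no writer-side match
  writer checksum: unknown to reader
  writer archived: unknown to reader
  writer factor: unknown to reader
  R5 fires at channel
  R1 fires at rating
  => forward verdict for Profile: BREAKING, 2 violation(s)


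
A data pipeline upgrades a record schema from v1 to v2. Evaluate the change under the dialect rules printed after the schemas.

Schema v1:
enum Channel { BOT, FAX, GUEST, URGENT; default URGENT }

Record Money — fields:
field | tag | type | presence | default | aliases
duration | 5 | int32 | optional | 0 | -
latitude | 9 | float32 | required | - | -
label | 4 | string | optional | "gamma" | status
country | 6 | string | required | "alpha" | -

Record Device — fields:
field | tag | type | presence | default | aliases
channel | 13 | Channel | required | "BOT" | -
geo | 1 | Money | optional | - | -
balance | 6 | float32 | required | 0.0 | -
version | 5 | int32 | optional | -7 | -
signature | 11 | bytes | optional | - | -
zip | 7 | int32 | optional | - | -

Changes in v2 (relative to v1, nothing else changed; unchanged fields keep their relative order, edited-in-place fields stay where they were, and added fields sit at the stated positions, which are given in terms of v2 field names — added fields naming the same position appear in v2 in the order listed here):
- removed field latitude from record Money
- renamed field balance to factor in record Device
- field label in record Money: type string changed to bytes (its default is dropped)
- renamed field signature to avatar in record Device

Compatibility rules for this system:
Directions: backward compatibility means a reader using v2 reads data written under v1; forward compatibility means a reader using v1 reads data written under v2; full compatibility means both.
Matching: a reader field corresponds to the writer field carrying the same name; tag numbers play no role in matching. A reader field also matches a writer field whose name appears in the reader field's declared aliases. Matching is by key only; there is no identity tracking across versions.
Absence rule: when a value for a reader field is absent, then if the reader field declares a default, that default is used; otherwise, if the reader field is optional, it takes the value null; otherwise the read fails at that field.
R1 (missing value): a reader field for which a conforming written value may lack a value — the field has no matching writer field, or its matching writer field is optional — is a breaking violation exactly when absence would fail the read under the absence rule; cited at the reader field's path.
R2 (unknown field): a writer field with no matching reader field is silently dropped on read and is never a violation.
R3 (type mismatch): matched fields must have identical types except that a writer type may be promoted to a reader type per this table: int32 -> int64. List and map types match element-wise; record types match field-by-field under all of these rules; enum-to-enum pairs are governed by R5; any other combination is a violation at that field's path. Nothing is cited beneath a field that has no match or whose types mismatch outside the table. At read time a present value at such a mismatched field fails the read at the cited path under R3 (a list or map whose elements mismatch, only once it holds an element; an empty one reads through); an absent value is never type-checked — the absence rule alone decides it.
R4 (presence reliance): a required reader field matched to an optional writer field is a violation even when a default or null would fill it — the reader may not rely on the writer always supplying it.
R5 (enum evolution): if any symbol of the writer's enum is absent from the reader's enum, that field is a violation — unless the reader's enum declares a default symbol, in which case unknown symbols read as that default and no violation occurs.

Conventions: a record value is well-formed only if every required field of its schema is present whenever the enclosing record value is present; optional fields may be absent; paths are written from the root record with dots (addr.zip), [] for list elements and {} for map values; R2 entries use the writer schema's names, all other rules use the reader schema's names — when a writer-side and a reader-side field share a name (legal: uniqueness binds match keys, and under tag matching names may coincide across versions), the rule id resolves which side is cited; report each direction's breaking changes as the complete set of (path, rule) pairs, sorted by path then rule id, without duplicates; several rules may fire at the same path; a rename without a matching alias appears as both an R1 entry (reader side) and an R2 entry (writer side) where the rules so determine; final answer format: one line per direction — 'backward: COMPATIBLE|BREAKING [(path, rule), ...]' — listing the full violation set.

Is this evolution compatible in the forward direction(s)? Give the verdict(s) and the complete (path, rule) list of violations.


forward: BREAKING [(geo.label, R3), (geo.latitude, R1)]

in Device below, arrows point writer -> reader
forward on Device — v1 reading data written by v2:
  channel: paired with writer channel (Channel -> Channel; writer required)
  geo: paired with writer geo (Money -> Money; writer optional)
  balance: no writer match
  version: paired with writer version (int32 -> int32; writer optional)
  signature: no writer match
  zip: paired with writer zip (int32 -> int32; writer optional)
  writer factor: unknown to reader
  writer avatar: unknown to reader
  geo.duration: paired with writer geo.duration (int32 -> int32; writer optional)
  geo.latitude: no writer match
  geo.label: paired with writer geo.label (bytes -> string; writer optional)
  geo.country: paired with writer geo.country (string -> string; writer required)
  violation R3 at geo.label
  violation R1 at geo.latitude
  => forward: BREAKING (2)
diffs on Device not affecting the asked answer:
  renamed field balance to factor in record Device -> no rule fires on it in Device's dialect; the asked verdict holds
  renamed field signature to avatar in record Device -> no rule fires on it in Device's dialect; the asked verdict holds


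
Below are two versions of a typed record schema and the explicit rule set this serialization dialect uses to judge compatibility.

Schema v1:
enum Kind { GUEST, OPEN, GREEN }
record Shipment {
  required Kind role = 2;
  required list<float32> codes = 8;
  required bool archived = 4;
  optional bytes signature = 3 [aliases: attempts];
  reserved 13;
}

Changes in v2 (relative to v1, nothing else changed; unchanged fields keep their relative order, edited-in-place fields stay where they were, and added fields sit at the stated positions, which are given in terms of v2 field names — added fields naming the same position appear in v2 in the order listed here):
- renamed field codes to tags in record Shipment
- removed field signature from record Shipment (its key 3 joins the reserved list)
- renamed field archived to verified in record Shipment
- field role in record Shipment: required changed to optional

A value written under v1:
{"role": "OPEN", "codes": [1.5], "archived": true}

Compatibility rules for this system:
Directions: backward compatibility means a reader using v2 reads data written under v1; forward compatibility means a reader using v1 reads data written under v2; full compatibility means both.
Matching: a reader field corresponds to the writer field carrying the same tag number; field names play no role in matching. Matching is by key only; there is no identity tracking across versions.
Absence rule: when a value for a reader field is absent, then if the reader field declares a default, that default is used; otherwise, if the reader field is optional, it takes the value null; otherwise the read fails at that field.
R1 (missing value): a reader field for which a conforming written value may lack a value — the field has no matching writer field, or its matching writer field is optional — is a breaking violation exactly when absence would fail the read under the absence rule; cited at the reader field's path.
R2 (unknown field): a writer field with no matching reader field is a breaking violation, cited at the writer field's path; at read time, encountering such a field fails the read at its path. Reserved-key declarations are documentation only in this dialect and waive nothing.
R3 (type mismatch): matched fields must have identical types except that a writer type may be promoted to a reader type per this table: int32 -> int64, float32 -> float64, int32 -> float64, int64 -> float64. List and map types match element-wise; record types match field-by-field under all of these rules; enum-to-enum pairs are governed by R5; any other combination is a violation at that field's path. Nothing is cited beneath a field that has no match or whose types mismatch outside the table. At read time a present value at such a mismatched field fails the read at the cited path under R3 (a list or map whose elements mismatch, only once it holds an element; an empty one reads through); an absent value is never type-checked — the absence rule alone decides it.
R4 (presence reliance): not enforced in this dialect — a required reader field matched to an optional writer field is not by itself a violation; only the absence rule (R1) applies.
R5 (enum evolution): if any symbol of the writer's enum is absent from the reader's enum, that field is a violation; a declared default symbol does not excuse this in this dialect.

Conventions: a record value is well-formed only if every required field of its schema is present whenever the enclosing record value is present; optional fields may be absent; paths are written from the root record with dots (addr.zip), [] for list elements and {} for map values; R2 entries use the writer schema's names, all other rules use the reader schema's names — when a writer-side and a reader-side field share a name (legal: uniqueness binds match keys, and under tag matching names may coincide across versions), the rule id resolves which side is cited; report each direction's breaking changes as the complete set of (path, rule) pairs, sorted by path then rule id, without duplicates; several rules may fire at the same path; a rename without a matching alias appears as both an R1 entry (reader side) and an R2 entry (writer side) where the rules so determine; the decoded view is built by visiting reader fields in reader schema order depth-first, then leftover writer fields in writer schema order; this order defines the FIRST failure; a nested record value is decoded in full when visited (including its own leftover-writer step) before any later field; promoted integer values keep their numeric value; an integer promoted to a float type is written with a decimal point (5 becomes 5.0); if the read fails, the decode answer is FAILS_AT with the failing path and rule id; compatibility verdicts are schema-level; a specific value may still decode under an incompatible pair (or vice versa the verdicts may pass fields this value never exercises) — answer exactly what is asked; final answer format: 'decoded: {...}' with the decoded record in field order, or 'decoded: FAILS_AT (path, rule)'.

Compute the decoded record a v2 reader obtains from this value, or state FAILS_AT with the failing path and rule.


in Shipment below, arrows point writer -> reader
decoding the Shipment value with the v2 reader:
  role := "OPEN"
  tags := [1.5] (from writer codes)
  verified := true (from writer archived)
  => decoded: {"role": "OPEN", "tags": [1.5], "verified": true}
ruling out the remaining Shipment differences:
  field role in record Shipment: required changed to optional -> a verdict-level change on Shipment — the shown value reads the same

decoded: {"role": "OPEN", "tags": [1.5], "verified": true}
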